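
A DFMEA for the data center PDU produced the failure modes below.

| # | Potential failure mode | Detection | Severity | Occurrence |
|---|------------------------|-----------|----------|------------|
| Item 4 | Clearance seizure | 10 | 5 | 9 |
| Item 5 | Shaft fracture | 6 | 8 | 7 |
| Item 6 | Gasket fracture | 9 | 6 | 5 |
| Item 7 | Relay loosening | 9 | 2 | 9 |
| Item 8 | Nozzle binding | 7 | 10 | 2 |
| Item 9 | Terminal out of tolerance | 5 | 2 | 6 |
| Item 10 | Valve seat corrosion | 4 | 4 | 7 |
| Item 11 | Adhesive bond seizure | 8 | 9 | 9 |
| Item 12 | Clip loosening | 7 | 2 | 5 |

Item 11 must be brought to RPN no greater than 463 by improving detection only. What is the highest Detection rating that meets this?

Item 11: S=9, O=9, D=8 → current RPN = 648.
Fixed product = 81. Need 81 × D ≤ 463, so D ≤ 463/81 = 5.72.
Maximum integer Detection rating = 5 (gives RPN 405; D=6 would give 486 > 463).

5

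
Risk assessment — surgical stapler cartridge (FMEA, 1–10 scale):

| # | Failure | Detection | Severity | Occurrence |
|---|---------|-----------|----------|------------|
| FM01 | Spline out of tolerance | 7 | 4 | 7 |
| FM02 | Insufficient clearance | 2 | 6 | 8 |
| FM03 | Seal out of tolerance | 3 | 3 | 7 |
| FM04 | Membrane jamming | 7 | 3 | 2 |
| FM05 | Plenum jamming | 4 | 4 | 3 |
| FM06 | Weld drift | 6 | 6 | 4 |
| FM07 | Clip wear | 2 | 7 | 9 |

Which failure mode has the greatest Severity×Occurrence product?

Criticality = Severity × Occurrence:
  FM01: 4 × 7 = 28
  FM02: 6 × 8 = 48
  FM03: 3 × 7 = 21
  FM04: 3 × 2 = 6
  FM05: 4 × 3 = 12
  FM06: 6 × 4 = 24
  FM07: 7 × 9 = 63
Highest criticality is 63 → FM07.

FM07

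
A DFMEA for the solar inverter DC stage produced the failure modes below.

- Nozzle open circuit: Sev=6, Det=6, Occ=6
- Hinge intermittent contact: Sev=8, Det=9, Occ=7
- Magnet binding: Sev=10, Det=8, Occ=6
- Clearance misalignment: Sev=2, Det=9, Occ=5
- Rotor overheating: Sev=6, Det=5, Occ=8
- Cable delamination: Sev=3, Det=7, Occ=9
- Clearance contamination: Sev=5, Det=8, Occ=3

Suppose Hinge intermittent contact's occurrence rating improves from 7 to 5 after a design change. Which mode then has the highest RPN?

RPN = Severity × Occurrence × Detection:
  Nozzle open circuit: 6 × 6 × 6 = 216
  Hinge intermittent contact: 8 × 7 × 9 = 504
  Magnet binding: 10 × 6 × 8 = 480
  Clearance misalignment: 2 × 5 × 9 = 90
  Rotor overheating: 6 × 8 × 5 = 240
  Cable delamination: 3 × 9 × 7 = 189
  Clearance contamination: 5 × 3 × 8 = 120
After action: Hinge intermittent contact → 8 × 5 × 9 = 360.
Revised RPNs: Magnet binding=480, Hinge intermittent contact=360, Rotor overheating=240, Nozzle open circuit=216, Cable delamination=189, Clearance contamination=120, Clearance misalignment=90.
Highest is now Magnet binding (480).

Magnet binding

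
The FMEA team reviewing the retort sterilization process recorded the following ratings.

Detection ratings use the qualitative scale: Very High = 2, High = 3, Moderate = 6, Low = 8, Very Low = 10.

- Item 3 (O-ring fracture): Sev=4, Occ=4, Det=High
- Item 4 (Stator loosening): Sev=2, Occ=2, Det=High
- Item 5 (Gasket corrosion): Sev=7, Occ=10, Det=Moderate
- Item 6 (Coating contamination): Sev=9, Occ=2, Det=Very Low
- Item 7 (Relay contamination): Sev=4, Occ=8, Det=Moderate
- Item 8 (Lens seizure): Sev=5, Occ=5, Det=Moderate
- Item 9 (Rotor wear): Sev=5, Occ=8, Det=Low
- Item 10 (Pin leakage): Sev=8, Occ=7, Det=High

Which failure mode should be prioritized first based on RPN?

Item 5

RPN = Severity × Occurrence × Detection:
  Item 3: 4 × 4 × 3 = 48
  Item 4: 2 × 2 × 3 = 12
  Item 5: 7 × 10 × 6 = 420
  Item 6: 9 × 2 × 10 = 180
  Item 7: 4 × 8 × 6 = 192
  Item 8: 5 × 5 × 6 = 150
  Item 9: 5 × 8 × 8 = 320
  Item 10: 8 × 7 × 3 = 168
Highest RPN is 420 → Item 5.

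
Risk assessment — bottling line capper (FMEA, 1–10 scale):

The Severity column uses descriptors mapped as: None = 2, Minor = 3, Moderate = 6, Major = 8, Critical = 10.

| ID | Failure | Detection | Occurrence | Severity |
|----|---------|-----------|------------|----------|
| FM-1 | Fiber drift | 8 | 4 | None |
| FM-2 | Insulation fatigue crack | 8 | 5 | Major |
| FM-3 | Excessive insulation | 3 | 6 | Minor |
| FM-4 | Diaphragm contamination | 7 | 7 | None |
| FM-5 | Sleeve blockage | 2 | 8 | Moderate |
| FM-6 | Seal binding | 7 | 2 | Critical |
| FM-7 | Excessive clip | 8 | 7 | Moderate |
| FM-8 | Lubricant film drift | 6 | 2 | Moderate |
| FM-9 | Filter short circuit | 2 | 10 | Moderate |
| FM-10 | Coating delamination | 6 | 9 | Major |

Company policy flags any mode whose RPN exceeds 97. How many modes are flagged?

6

RPN = Severity × Occurrence × Detection:
  FM-1: 2 × 4 × 8 = 64
  FM-2: 8 × 5 × 8 = 320
  FM-3: 3 × 6 × 3 = 54
  FM-4: 2 × 7 × 7 = 98
  FM-5: 6 × 8 × 2 = 96
  FM-6: 10 × 2 × 7 = 140
  FM-7: 6 × 7 × 8 = 336
  FM-8: 6 × 2 × 6 = 72
  FM-9: 6 × 10 × 2 = 120
  FM-10: 8 × 9 × 6 = 432
Modes with RPN > 97: FM-2 (320), FM-4 (98), FM-6 (140), FM-7 (336), FM-9 (120), FM-10 (432) → 6.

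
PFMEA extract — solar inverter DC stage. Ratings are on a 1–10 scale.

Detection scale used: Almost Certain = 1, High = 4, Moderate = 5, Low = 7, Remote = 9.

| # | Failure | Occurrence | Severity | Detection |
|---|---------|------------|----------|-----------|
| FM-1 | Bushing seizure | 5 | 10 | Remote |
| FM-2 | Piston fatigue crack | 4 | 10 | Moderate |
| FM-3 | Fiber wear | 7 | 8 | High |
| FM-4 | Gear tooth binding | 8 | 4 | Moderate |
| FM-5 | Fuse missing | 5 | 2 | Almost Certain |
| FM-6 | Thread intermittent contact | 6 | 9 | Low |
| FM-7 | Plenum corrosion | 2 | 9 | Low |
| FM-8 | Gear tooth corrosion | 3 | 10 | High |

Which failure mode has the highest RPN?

FM-1

RPN = Severity × Occurrence × Detection:
  FM-1: 10 × 5 × 9 = 450
  FM-2: 10 × 4 × 5 = 200
  FM-3: 8 × 7 × 4 = 224
  FM-4: 4 × 8 × 5 = 160
  FM-5: 2 × 5 × 1 = 10
  FM-6: 9 × 6 × 7 = 378
  FM-7: 9 × 2 × 7 = 126
  FM-8: 10 × 3 × 4 = 120
Highest RPN is 450 → FM-1.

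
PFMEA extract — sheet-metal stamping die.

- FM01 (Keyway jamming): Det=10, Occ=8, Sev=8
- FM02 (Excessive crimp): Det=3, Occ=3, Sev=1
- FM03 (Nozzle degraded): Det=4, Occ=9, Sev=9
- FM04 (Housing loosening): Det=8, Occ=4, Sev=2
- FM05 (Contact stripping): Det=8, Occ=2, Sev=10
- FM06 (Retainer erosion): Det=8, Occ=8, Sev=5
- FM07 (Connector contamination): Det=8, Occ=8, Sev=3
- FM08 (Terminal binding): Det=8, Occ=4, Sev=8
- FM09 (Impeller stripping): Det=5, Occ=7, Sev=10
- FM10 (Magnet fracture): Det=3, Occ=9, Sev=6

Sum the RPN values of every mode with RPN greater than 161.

RPN = Severity × Occurrence × Detection:
  FM01: 8 × 8 × 10 = 640
  FM02: 1 × 3 × 3 = 9
  FM03: 9 × 9 × 4 = 324
  FM04: 2 × 4 × 8 = 64
  FM05: 10 × 2 × 8 = 160
  FM06: 5 × 8 × 8 = 320
  FM07: 3 × 8 × 8 = 192
  FM08: 8 × 4 × 8 = 256
  FM09: 10 × 7 × 5 = 350
  FM10: 6 × 9 × 3 = 162
RPN > 161: FM01 (640), FM03 (324), FM06 (320), FM07 (192), FM08 (256), FM09 (350), FM10 (162).
Sum: 640 + 324 + 320 + 192 + 256 + 350 + 162 = 2244.

2244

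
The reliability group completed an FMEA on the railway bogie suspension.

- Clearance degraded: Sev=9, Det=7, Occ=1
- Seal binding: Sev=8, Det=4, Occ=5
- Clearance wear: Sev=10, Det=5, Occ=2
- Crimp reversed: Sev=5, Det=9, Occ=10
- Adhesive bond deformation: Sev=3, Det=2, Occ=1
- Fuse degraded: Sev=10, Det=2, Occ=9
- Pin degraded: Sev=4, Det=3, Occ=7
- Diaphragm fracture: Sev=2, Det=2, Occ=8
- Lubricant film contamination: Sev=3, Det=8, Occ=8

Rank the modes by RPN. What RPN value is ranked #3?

180

RPN = Severity × Occurrence × Detection:
  Clearance degraded: 9 × 1 × 7 = 63
  Seal binding: 8 × 5 × 4 = 160
  Clearance wear: 10 × 2 × 5 = 100
  Crimp reversed: 5 × 10 × 9 = 450
  Adhesive bond deformation: 3 × 1 × 2 = 6
  Fuse degraded: 10 × 9 × 2 = 180
  Pin degraded: 4 × 7 × 3 = 84
  Diaphragm fracture: 2 × 8 × 2 = 32
  Lubricant film contamination: 3 × 8 × 8 = 192
Sorted descending: 450, 192, 180, 160, 100, 84, 63, 32, 6.
The third-highest RPN is 180 (Fuse degraded).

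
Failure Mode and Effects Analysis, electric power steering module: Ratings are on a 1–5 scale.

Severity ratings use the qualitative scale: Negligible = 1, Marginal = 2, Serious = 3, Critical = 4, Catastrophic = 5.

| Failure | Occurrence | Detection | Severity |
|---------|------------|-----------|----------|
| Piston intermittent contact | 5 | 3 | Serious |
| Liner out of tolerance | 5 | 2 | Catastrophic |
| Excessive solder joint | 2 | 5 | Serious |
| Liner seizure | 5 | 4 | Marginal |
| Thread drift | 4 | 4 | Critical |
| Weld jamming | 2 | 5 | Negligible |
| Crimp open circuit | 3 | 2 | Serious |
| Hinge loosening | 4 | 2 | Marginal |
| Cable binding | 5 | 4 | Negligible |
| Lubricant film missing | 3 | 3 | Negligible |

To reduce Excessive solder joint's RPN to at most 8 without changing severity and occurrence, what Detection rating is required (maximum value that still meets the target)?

1

Excessive solder joint: S=3, O=2, D=5 → current RPN = 30.
Fixed product = 6. Need 6 × D ≤ 8, so D ≤ 8/6 = 1.33.
Maximum integer Detection rating = 1 (gives RPN 6; D=2 would give 12 > 8).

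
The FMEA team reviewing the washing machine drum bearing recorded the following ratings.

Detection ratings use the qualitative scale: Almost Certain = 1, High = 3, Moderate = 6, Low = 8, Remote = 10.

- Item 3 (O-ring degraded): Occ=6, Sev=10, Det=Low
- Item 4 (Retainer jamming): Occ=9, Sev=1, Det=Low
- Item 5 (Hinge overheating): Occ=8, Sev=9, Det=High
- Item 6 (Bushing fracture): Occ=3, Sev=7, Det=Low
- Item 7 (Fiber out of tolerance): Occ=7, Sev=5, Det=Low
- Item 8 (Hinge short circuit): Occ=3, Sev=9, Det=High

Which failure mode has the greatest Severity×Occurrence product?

Item 5

Criticality = Severity × Occurrence:
  Item 3: 10 × 6 = 60
  Item 4: 1 × 9 = 9
  Item 5: 9 × 8 = 72
  Item 6: 7 × 3 = 21
  Item 7: 5 × 7 = 35
  Item 8: 9 × 3 = 27
Highest criticality is 72 → Item 5.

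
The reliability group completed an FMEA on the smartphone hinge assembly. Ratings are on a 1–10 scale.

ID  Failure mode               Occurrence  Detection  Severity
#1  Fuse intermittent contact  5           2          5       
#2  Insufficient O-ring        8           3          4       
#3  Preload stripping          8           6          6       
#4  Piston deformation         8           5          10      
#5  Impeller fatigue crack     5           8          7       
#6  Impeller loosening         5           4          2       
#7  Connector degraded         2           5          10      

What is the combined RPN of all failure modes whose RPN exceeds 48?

1214

RPN = Severity × Occurrence × Detection:
  #1: 5 × 5 × 2 = 50
  #2: 4 × 8 × 3 = 96
  #3: 6 × 8 × 6 = 288
  #4: 10 × 8 × 5 = 400
  #5: 7 × 5 × 8 = 280
  #6: 2 × 5 × 4 = 40
  #7: 10 × 2 × 5 = 100
RPN > 48: #1 (50), #2 (96), #3 (288), #4 (400), #5 (280), #7 (100).
Sum: 50 + 96 + 288 + 400 + 280 + 100 = 1214.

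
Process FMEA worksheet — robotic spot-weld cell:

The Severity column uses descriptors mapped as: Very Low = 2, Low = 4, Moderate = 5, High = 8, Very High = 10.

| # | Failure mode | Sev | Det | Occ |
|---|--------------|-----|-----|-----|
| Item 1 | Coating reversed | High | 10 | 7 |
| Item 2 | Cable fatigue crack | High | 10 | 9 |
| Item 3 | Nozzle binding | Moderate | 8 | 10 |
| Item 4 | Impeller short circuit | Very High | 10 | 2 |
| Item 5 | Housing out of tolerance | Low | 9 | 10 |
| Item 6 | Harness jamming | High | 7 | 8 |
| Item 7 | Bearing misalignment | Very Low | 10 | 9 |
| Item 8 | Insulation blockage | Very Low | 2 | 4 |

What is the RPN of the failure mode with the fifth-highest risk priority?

RPN = Severity × Occurrence × Detection:
  Item 1: 8 × 7 × 10 = 560
  Item 2: 8 × 9 × 10 = 720
  Item 3: 5 × 10 × 8 = 400
  Item 4: 10 × 2 × 10 = 200
  Item 5: 4 × 10 × 9 = 360
  Item 6: 8 × 8 × 7 = 448
  Item 7: 2 × 9 × 10 = 180
  Item 8: 2 × 4 × 2 = 16
Sorted descending: 720, 560, 448, 400, 360, 200, 180, 16.
The fifth-highest RPN is 360 (Item 5).

360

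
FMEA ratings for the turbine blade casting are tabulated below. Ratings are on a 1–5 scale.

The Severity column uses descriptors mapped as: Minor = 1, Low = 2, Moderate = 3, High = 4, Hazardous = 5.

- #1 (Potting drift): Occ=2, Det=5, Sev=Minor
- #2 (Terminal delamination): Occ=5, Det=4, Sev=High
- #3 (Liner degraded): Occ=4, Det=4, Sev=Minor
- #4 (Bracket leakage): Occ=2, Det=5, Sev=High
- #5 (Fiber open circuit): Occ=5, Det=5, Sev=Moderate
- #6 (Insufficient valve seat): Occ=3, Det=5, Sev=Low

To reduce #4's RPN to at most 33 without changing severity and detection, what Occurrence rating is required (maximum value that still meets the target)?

1

#4: S=4, O=2, D=5 → current RPN = 40.
Fixed product = 20. Need 20 × O ≤ 33, so O ≤ 33/20 = 1.65.
Maximum integer Occurrence rating = 1 (gives RPN 20; O=2 would give 40 > 33).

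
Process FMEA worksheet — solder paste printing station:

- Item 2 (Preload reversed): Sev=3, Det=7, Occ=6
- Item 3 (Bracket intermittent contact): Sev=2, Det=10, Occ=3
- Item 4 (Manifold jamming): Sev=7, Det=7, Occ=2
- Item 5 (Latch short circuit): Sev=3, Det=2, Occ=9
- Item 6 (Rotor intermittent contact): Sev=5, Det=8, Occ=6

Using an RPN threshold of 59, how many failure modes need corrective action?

4

RPN = Severity × Occurrence × Detection:
  Item 2: 3 × 6 × 7 = 126
  Item 3: 2 × 3 × 10 = 60
  Item 4: 7 × 2 × 7 = 98
  Item 5: 3 × 9 × 2 = 54
  Item 6: 5 × 6 × 8 = 240
Modes with RPN ≥ 59: Item 2 (126), Item 3 (60), Item 4 (98), Item 6 (240) → 4.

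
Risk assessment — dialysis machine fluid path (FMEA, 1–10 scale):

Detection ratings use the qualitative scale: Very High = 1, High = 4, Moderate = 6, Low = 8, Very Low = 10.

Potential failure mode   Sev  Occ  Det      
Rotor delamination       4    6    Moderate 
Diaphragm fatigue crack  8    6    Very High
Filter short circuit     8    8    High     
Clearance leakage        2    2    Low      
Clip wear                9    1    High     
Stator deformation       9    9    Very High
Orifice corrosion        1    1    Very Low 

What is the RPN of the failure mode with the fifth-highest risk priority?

RPN = Severity × Occurrence × Detection:
  Rotor delamination: 4 × 6 × 6 = 144
  Diaphragm fatigue crack: 8 × 6 × 1 = 48
  Filter short circuit: 8 × 8 × 4 = 256
  Clearance leakage: 2 × 2 × 8 = 32
  Clip wear: 9 × 1 × 4 = 36
  Stator deformation: 9 × 9 × 1 = 81
  Orifice corrosion: 1 × 1 × 10 = 10
Sorted descending: 256, 144, 81, 48, 36, 32, 10.
The fifth-highest RPN is 36 (Clip wear).

36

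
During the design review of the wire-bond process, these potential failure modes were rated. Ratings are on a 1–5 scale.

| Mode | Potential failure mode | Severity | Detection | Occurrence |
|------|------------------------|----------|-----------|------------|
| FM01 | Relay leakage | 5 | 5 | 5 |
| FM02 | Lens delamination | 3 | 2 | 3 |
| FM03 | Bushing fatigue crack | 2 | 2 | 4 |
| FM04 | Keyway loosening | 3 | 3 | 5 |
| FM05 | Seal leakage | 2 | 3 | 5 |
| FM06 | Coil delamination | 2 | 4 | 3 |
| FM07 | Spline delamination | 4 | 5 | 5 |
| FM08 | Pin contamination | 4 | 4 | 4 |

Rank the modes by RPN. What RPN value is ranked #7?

18

RPN = Severity × Occurrence × Detection:
  FM01: 5 × 5 × 5 = 125
  FM02: 3 × 3 × 2 = 18
  FM03: 2 × 4 × 2 = 16
  FM04: 3 × 5 × 3 = 45
  FM05: 2 × 5 × 3 = 30
  FM06: 2 × 3 × 4 = 24
  FM07: 4 × 5 × 5 = 100
  FM08: 4 × 4 × 4 = 64
Sorted descending: 125, 100, 64, 45, 30, 24, 18, 16.
The seventh-highest RPN is 18 (FM02).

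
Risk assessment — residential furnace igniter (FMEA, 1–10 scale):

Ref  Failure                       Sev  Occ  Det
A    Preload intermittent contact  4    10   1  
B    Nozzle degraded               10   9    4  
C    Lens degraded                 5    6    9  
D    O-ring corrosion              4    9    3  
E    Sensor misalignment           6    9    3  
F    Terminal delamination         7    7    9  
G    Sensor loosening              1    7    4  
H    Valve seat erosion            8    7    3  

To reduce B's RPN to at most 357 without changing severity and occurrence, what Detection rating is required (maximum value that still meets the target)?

3

B: S=10, O=9, D=4 → current RPN = 360.
Fixed product = 90. Need 90 × D ≤ 357, so D ≤ 357/90 = 3.97.
Maximum integer Detection rating = 3 (gives RPN 270; D=4 would give 360 > 357).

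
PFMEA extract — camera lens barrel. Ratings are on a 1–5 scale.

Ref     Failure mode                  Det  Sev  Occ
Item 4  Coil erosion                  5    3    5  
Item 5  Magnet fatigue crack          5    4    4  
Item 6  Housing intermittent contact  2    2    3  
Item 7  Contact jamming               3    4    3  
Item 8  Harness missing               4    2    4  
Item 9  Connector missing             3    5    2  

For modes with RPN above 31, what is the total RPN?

223

RPN = Severity × Occurrence × Detection:
  Item 4: 3 × 5 × 5 = 75
  Item 5: 4 × 4 × 5 = 80
  Item 6: 2 × 3 × 2 = 12
  Item 7: 4 × 3 × 3 = 36
  Item 8: 2 × 4 × 4 = 32
  Item 9: 5 × 2 × 3 = 30
RPN > 31: Item 4 (75), Item 5 (80), Item 7 (36), Item 8 (32).
Sum: 75 + 80 + 36 + 32 = 223.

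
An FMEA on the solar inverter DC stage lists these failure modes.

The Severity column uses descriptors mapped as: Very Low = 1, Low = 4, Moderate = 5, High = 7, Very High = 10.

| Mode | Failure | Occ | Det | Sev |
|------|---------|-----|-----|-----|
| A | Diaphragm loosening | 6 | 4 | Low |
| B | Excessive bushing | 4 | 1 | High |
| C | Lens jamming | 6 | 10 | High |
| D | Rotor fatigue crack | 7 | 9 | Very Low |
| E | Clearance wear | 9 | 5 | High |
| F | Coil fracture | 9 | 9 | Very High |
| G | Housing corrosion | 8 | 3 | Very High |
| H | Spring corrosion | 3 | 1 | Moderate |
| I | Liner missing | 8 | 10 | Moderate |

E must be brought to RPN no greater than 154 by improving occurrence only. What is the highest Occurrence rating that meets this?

4

E: S=7, O=9, D=5 → current RPN = 315.
Fixed product = 35. Need 35 × O ≤ 154, so O ≤ 154/35 = 4.40.
Maximum integer Occurrence rating = 4 (gives RPN 140; O=5 would give 175 > 154).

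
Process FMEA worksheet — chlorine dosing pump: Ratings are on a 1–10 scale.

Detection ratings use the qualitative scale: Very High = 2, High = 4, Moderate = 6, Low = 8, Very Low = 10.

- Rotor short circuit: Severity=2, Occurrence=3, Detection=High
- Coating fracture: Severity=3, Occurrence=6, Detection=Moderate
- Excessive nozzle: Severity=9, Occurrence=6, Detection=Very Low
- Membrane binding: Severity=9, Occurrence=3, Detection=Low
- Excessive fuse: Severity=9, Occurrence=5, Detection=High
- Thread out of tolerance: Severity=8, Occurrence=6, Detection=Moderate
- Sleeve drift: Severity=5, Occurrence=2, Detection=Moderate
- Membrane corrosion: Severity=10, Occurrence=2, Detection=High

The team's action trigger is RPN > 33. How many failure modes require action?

7

RPN = Severity × Occurrence × Detection:
  Rotor short circuit: 2 × 3 × 4 = 24
  Coating fracture: 3 × 6 × 6 = 108
  Excessive nozzle: 9 × 6 × 10 = 540
  Membrane binding: 9 × 3 × 8 = 216
  Excessive fuse: 9 × 5 × 4 = 180
  Thread out of tolerance: 8 × 6 × 6 = 288
  Sleeve drift: 5 × 2 × 6 = 60
  Membrane corrosion: 10 × 2 × 4 = 80
Modes with RPN > 33: Coating fracture (108), Excessive nozzle (540), Membrane binding (216), Excessive fuse (180), Thread out of tolerance (288), Sleeve drift (60), Membrane corrosion (80) → 7.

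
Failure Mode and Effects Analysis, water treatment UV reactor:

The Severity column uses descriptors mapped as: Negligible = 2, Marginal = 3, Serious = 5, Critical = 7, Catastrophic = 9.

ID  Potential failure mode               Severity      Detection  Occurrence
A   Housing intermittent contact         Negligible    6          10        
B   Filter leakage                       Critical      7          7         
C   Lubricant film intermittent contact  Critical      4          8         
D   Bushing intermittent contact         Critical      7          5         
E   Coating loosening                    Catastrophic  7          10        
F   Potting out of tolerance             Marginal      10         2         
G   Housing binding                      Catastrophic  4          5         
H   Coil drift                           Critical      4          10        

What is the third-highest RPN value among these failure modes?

280

RPN = Severity × Occurrence × Detection:
  A: 2 × 10 × 6 = 120
  B: 7 × 7 × 7 = 343
  C: 7 × 8 × 4 = 224
  D: 7 × 5 × 7 = 245
  E: 9 × 10 × 7 = 630
  F: 3 × 2 × 10 = 60
  G: 9 × 5 × 4 = 180
  H: 7 × 10 × 4 = 280
Sorted descending: 630, 343, 280, 245, 224, 180, 120, 60.
The third-highest RPN is 280 (H).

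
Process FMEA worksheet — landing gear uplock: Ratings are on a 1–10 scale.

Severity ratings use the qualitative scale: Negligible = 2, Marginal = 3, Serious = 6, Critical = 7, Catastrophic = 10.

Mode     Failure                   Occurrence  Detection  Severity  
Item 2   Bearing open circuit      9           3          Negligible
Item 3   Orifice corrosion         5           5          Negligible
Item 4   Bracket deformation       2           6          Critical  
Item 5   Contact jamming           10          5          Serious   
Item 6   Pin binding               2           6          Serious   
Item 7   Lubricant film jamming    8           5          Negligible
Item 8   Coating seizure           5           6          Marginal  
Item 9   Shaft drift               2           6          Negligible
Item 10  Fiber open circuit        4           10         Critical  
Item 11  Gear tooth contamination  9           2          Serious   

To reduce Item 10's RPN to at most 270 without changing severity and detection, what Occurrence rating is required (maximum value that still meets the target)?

Item 10: S=7, O=4, D=10 → current RPN = 280.
Fixed product = 70. Need 70 × O ≤ 270, so O ≤ 270/70 = 3.86.
Maximum integer Occurrence rating = 3 (gives RPN 210; O=4 would give 280 > 270).

3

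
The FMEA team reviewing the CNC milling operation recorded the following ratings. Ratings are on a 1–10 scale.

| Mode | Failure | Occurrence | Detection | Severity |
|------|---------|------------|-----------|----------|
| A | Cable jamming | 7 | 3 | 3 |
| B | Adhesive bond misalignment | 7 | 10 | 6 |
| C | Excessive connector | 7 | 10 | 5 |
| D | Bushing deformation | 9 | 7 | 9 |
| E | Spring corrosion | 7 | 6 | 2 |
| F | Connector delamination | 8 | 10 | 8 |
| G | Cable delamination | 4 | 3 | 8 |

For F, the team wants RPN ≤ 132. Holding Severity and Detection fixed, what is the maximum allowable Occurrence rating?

1

F: S=8, O=8, D=10 → current RPN = 640.
Fixed product = 80. Need 80 × O ≤ 132, so O ≤ 132/80 = 1.65.
Maximum integer Occurrence rating = 1 (gives RPN 80; O=2 would give 160 > 132).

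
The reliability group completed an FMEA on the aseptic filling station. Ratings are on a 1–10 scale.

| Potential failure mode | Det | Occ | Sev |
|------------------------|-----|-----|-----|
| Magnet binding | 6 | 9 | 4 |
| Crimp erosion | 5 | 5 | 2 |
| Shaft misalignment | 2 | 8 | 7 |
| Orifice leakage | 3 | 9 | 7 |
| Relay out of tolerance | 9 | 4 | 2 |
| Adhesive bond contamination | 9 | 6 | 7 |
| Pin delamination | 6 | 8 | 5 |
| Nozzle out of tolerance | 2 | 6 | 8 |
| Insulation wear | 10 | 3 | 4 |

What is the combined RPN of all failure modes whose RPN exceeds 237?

RPN = Severity × Occurrence × Detection:
  Magnet binding: 4 × 9 × 6 = 216
  Crimp erosion: 2 × 5 × 5 = 50
  Shaft misalignment: 7 × 8 × 2 = 112
  Orifice leakage: 7 × 9 × 3 = 189
  Relay out of tolerance: 2 × 4 × 9 = 72
  Adhesive bond contamination: 7 × 6 × 9 = 378
  Pin delamination: 5 × 8 × 6 = 240
  Nozzle out of tolerance: 8 × 6 × 2 = 96
  Insulation wear: 4 × 3 × 10 = 120
RPN > 237: Adhesive bond contamination (378), Pin delamination (240).
Sum: 378 + 240 = 618.

618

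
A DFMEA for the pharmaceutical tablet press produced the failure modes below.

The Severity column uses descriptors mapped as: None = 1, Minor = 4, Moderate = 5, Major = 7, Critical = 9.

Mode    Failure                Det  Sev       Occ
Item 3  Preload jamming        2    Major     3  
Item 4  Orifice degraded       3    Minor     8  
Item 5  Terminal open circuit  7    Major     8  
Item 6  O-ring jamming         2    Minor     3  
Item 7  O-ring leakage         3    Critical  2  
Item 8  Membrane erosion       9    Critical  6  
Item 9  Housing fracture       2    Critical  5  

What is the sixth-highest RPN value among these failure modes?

42

RPN = Severity × Occurrence × Detection:
  Item 3: 7 × 3 × 2 = 42
  Item 4: 4 × 8 × 3 = 96
  Item 5: 7 × 8 × 7 = 392
  Item 6: 4 × 3 × 2 = 24
  Item 7: 9 × 2 × 3 = 54
  Item 8: 9 × 6 × 9 = 486
  Item 9: 9 × 5 × 2 = 90
Sorted descending: 486, 392, 96, 90, 54, 42, 24.
The sixth-highest RPN is 42 (Item 3).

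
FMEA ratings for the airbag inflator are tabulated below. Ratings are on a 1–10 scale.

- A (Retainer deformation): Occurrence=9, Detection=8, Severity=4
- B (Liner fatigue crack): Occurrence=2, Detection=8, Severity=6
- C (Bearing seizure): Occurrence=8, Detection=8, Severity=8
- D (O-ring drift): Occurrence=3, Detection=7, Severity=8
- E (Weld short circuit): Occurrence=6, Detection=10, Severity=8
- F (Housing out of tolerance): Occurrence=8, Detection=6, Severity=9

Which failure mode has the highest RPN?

C

RPN = Severity × Occurrence × Detection:
  A: 4 × 9 × 8 = 288
  B: 6 × 2 × 8 = 96
  C: 8 × 8 × 8 = 512
  D: 8 × 3 × 7 = 168
  E: 8 × 6 × 10 = 480
  F: 9 × 8 × 6 = 432
Highest RPN is 512 → C.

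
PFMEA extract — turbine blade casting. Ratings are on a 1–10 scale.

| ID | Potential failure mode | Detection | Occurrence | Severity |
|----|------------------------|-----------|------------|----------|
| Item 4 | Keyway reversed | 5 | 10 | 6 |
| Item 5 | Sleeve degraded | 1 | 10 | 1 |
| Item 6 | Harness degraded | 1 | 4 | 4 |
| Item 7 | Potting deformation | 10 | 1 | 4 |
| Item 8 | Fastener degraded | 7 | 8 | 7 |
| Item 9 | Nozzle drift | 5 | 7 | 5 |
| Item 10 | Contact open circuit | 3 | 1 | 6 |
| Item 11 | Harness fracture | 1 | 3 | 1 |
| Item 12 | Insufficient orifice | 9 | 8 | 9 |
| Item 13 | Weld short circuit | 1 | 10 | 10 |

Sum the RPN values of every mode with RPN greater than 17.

1673

RPN = Severity × Occurrence × Detection:
  Item 4: 6 × 10 × 5 = 300
  Item 5: 1 × 10 × 1 = 10
  Item 6: 4 × 4 × 1 = 16
  Item 7: 4 × 1 × 10 = 40
  Item 8: 7 × 8 × 7 = 392
  Item 9: 5 × 7 × 5 = 175
  Item 10: 6 × 1 × 3 = 18
  Item 11: 1 × 3 × 1 = 3
  Item 12: 9 × 8 × 9 = 648
  Item 13: 10 × 10 × 1 = 100
RPN > 17: Item 4 (300), Item 7 (40), Item 8 (392), Item 9 (175), Item 10 (18), Item 12 (648), Item 13 (100).
Sum: 300 + 40 + 392 + 175 + 18 + 648 + 100 = 1673.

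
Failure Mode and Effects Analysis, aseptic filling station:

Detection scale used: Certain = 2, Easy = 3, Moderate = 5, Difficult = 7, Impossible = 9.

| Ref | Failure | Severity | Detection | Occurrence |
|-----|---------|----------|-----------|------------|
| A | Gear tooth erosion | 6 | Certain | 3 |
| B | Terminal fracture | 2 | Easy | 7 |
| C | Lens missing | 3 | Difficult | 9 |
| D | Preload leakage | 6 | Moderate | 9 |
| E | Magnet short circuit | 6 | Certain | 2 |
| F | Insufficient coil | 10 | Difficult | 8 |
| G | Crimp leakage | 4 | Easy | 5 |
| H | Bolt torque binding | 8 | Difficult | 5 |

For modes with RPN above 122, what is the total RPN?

RPN = Severity × Occurrence × Detection:
  A: 6 × 3 × 2 = 36
  B: 2 × 7 × 3 = 42
  C: 3 × 9 × 7 = 189
  D: 6 × 9 × 5 = 270
  E: 6 × 2 × 2 = 24
  F: 10 × 8 × 7 = 560
  G: 4 × 5 × 3 = 60
  H: 8 × 5 × 7 = 280
RPN > 122: C (189), D (270), F (560), H (280).
Sum: 189 + 270 + 560 + 280 = 1299.

1299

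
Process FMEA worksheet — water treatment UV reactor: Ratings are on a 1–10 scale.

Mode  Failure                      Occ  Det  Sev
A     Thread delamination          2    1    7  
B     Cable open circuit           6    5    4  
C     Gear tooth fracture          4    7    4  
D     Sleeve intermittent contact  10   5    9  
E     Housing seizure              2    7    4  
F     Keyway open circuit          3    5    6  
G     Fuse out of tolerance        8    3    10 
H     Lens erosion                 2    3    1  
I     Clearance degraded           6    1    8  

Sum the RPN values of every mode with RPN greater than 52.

1068

RPN = Severity × Occurrence × Detection:
  A: 7 × 2 × 1 = 14
  B: 4 × 6 × 5 = 120
  C: 4 × 4 × 7 = 112
  D: 9 × 10 × 5 = 450
  E: 4 × 2 × 7 = 56
  F: 6 × 3 × 5 = 90
  G: 10 × 8 × 3 = 240
  H: 1 × 2 × 3 = 6
  I: 8 × 6 × 1 = 48
RPN > 52: B (120), C (112), D (450), E (56), F (90), G (240).
Sum: 120 + 112 + 450 + 56 + 90 + 240 = 1068.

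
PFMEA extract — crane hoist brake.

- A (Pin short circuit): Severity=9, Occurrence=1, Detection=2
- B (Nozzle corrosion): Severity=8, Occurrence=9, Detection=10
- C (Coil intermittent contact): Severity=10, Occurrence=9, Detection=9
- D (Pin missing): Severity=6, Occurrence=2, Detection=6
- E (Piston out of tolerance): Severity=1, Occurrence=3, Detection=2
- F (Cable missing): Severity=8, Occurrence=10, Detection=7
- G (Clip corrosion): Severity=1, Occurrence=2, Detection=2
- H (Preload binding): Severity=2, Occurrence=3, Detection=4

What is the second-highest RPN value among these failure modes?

720

RPN = Severity × Occurrence × Detection:
  A: 9 × 1 × 2 = 18
  B: 8 × 9 × 10 = 720
  C: 10 × 9 × 9 = 810
  D: 6 × 2 × 6 = 72
  E: 1 × 3 × 2 = 6
  F: 8 × 10 × 7 = 560
  G: 1 × 2 × 2 = 4
  H: 2 × 3 × 4 = 24
Sorted descending: 810, 720, 560, 72, 24, 18, 6, 4.
The second-highest RPN is 720 (B).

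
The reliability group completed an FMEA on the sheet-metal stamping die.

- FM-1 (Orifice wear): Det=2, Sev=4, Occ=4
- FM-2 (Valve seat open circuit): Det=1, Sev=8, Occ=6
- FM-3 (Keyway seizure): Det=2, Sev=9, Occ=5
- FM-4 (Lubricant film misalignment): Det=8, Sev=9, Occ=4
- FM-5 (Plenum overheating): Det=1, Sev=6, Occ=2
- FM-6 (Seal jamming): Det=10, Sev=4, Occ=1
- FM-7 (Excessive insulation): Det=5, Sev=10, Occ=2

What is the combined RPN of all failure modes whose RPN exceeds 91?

388

RPN = Severity × Occurrence × Detection:
  FM-1: 4 × 4 × 2 = 32
  FM-2: 8 × 6 × 1 = 48
  FM-3: 9 × 5 × 2 = 90
  FM-4: 9 × 4 × 8 = 288
  FM-5: 6 × 2 × 1 = 12
  FM-6: 4 × 1 × 10 = 40
  FM-7: 10 × 2 × 5 = 100
RPN > 91: FM-4 (288), FM-7 (100).
Sum: 288 + 100 = 388.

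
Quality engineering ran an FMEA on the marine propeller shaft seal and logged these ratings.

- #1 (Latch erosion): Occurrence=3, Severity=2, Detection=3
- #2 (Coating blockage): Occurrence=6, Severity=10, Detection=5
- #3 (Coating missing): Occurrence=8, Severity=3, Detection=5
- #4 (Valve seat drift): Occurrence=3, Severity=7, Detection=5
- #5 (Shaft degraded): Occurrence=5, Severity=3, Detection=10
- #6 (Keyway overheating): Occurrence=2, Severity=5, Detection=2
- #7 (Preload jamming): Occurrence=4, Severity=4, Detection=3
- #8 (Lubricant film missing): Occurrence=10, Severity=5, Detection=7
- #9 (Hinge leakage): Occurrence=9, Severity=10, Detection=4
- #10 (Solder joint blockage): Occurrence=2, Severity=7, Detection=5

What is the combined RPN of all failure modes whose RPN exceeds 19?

1523

RPN = Severity × Occurrence × Detection:
  #1: 2 × 3 × 3 = 18
  #2: 10 × 6 × 5 = 300
  #3: 3 × 8 × 5 = 120
  #4: 7 × 3 × 5 = 105
  #5: 3 × 5 × 10 = 150
  #6: 5 × 2 × 2 = 20
  #7: 4 × 4 × 3 = 48
  #8: 5 × 10 × 7 = 350
  #9: 10 × 9 × 4 = 360
  #10: 7 × 2 × 5 = 70
RPN > 19: #2 (300), #3 (120), #4 (105), #5 (150), #6 (20), #7 (48), #8 (350), #9 (360), #10 (70).
Sum: 300 + 120 + 105 + 150 + 20 + 48 + 350 + 360 + 70 = 1523.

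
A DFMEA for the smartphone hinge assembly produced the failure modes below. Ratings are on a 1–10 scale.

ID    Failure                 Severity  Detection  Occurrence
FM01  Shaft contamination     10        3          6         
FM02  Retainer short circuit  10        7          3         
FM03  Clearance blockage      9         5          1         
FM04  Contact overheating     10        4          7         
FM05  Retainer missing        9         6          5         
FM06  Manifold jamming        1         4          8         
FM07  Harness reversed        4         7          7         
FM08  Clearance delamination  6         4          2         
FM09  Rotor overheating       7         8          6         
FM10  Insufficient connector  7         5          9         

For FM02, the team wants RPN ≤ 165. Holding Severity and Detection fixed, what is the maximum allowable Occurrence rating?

FM02: S=10, O=3, D=7 → current RPN = 210.
Fixed product = 70. Need 70 × O ≤ 165, so O ≤ 165/70 = 2.36.
Maximum integer Occurrence rating = 2 (gives RPN 140; O=3 would give 210 > 165).

2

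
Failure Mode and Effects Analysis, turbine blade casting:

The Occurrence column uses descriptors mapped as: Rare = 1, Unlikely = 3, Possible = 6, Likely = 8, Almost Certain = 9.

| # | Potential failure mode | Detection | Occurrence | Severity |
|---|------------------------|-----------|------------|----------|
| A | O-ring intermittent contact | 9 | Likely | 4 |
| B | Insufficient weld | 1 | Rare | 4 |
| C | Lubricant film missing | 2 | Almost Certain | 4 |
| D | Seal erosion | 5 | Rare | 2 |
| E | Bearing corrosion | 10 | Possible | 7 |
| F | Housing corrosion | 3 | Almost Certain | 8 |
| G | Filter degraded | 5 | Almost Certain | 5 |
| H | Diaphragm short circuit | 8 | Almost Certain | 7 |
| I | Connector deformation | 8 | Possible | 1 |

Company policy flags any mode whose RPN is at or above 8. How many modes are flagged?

RPN = Severity × Occurrence × Detection:
  A: 4 × 8 × 9 = 288
  B: 4 × 1 × 1 = 4
  C: 4 × 9 × 2 = 72
  D: 2 × 1 × 5 = 10
  E: 7 × 6 × 10 = 420
  F: 8 × 9 × 3 = 216
  G: 5 × 9 × 5 = 225
  H: 7 × 9 × 8 = 504
  I: 1 × 6 × 8 = 48
Modes with RPN ≥ 8: A (288), C (72), D (10), E (420), F (216), G (225), H (504), I (48) → 8.

8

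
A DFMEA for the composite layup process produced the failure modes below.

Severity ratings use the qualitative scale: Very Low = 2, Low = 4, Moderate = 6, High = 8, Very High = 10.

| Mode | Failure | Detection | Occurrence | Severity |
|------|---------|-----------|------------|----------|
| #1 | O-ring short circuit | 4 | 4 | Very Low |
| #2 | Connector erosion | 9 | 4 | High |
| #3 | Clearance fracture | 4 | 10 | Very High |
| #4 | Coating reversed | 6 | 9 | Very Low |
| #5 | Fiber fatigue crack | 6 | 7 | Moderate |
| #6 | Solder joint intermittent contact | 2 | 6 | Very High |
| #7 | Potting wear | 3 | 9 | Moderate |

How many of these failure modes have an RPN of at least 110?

5

RPN = Severity × Occurrence × Detection:
  #1: 2 × 4 × 4 = 32
  #2: 8 × 4 × 9 = 288
  #3: 10 × 10 × 4 = 400
  #4: 2 × 9 × 6 = 108
  #5: 6 × 7 × 6 = 252
  #6: 10 × 6 × 2 = 120
  #7: 6 × 9 × 3 = 162
Modes with RPN ≥ 110: #2 (288), #3 (400), #5 (252), #6 (120), #7 (162) → 5.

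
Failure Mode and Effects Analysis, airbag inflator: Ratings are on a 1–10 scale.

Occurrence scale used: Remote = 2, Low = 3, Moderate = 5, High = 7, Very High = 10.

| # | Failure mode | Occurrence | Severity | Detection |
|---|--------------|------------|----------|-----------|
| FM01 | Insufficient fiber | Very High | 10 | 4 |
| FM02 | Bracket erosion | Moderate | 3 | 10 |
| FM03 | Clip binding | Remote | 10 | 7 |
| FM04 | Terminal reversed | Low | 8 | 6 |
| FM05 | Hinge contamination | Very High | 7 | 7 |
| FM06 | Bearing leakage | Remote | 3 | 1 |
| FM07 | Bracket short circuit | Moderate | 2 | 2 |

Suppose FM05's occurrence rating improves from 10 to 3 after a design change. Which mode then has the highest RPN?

RPN = Severity × Occurrence × Detection:
  FM01: 10 × 10 × 4 = 400
  FM02: 3 × 5 × 10 = 150
  FM03: 10 × 2 × 7 = 140
  FM04: 8 × 3 × 6 = 144
  FM05: 7 × 10 × 7 = 490
  FM06: 3 × 2 × 1 = 6
  FM07: 2 × 5 × 2 = 20
After action: FM05 → 7 × 3 × 7 = 147.
Revised RPNs: FM01=400, FM02=150, FM05=147, FM04=144, FM03=140, FM07=20, FM06=6.
Highest is now FM01 (400).

FM01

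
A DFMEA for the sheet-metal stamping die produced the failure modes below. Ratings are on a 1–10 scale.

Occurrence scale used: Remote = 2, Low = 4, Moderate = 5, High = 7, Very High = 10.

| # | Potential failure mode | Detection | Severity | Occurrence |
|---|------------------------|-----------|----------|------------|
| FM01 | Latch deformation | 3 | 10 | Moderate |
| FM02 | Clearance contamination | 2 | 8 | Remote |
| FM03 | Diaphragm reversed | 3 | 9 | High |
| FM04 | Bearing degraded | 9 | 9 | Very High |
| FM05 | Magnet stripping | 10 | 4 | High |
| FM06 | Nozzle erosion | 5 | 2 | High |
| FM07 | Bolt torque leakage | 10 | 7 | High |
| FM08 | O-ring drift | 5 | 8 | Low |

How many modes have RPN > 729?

1

RPN = Severity × Occurrence × Detection:
  FM01: 10 × 5 × 3 = 150
  FM02: 8 × 2 × 2 = 32
  FM03: 9 × 7 × 3 = 189
  FM04: 9 × 10 × 9 = 810
  FM05: 4 × 7 × 10 = 280
  FM06: 2 × 7 × 5 = 70
  FM07: 7 × 7 × 10 = 490
  FM08: 8 × 4 × 5 = 160
Modes with RPN > 729: FM04 (810) → 1.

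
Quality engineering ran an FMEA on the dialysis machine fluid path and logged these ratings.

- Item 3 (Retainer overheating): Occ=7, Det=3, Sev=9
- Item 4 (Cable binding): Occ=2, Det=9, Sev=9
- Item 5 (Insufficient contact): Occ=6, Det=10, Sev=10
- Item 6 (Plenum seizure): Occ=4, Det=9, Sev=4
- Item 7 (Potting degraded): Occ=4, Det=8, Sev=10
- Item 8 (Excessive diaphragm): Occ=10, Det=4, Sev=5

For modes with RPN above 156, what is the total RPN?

RPN = Severity × Occurrence × Detection:
  Item 3: 9 × 7 × 3 = 189
  Item 4: 9 × 2 × 9 = 162
  Item 5: 10 × 6 × 10 = 600
  Item 6: 4 × 4 × 9 = 144
  Item 7: 10 × 4 × 8 = 320
  Item 8: 5 × 10 × 4 = 200
RPN > 156: Item 3 (189), Item 4 (162), Item 5 (600), Item 7 (320), Item 8 (200).
Sum: 189 + 162 + 600 + 320 + 200 = 1471.

1471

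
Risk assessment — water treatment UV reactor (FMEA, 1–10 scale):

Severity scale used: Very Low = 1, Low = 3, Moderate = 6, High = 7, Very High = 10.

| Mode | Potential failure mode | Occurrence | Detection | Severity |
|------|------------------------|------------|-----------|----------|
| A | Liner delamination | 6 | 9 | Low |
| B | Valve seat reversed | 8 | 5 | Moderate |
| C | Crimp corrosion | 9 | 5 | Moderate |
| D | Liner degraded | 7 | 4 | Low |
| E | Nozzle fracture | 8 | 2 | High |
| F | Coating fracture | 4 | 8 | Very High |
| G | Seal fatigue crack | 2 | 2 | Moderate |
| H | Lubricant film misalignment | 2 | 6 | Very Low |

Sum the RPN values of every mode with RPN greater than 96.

1104

RPN = Severity × Occurrence × Detection:
  A: 3 × 6 × 9 = 162
  B: 6 × 8 × 5 = 240
  C: 6 × 9 × 5 = 270
  D: 3 × 7 × 4 = 84
  E: 7 × 8 × 2 = 112
  F: 10 × 4 × 8 = 320
  G: 6 × 2 × 2 = 24
  H: 1 × 2 × 6 = 12
RPN > 96: A (162), B (240), C (270), E (112), F (320).
Sum: 162 + 240 + 270 + 112 + 320 = 1104.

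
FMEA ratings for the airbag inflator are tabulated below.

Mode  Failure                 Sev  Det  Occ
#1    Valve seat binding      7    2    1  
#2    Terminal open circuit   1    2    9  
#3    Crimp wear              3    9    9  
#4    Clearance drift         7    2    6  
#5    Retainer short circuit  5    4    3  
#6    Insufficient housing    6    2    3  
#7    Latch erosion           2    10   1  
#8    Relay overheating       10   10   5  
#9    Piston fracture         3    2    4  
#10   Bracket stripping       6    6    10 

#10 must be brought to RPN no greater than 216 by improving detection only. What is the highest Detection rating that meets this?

3

#10: S=6, O=10, D=6 → current RPN = 360.
Fixed product = 60. Need 60 × D ≤ 216, so D ≤ 216/60 = 3.60.
Maximum integer Detection rating = 3 (gives RPN 180; D=4 would give 240 > 216).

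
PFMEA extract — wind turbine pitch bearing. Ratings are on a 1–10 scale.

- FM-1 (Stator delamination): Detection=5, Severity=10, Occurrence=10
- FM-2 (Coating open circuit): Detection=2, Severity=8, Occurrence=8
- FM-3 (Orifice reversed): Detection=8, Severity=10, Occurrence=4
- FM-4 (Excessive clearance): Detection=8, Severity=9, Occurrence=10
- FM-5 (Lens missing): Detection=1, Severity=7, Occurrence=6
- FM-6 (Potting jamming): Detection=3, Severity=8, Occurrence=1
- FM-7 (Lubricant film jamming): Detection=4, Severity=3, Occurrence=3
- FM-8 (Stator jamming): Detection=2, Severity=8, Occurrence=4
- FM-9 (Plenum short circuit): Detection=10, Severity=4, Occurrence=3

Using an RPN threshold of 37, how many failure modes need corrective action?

7

RPN = Severity × Occurrence × Detection:
  FM-1: 10 × 10 × 5 = 500
  FM-2: 8 × 8 × 2 = 128
  FM-3: 10 × 4 × 8 = 320
  FM-4: 9 × 10 × 8 = 720
  FM-5: 7 × 6 × 1 = 42
  FM-6: 8 × 1 × 3 = 24
  FM-7: 3 × 3 × 4 = 36
  FM-8: 8 × 4 × 2 = 64
  FM-9: 4 × 3 × 10 = 120
Modes with RPN ≥ 37: FM-1 (500), FM-2 (128), FM-3 (320), FM-4 (720), FM-5 (42), FM-8 (64), FM-9 (120) → 7.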